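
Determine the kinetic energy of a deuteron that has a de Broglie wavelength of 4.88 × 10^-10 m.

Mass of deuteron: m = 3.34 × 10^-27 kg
2.76 × 10^-22 J (or 1.72 × 10^-3 eV)

From λ = h/√(2mKE), we solve for KE:

λ² = h²/(2mKE)
KE = h²/(2mλ²)
KE = (6.626 × 10^-34 J·s)² / (2 × 3.34 × 10^-27 kg × (4.88 × 10^-10 m)²)
KE = 2.76 × 10^-22 J
KE = 1.72 × 10^-3 eV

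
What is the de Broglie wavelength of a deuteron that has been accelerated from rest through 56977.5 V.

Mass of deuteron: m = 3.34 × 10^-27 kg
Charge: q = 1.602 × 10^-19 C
8.49 × 10^-14 m

When a particle is accelerated through voltage V, it gains kinetic energy KE = qV.

The de Broglie wavelength is then λ = h/√(2mqV):

λ = h/√(2mqV)
λ = (6.626 × 10^-34 J·s) / √(2 × 3.34 × 10^-27 kg × 1.602 × 10^-19 C × 56977.5 V)
λ = 8.49 × 10^-14 m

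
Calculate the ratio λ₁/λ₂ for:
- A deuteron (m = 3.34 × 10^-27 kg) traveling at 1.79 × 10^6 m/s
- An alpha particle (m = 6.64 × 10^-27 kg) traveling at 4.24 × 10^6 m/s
λ₁/λ₂ = 4.71

Using λ = h/(mv):

λ₁ = h/(m₁v₁) = 1.11 × 10^-13 m
λ₂ = h/(m₂v₂) = 2.35 × 10^-14 m

Ratio λ₁/λ₂ = (m₂v₂)/(m₁v₁)
         = (6.64 × 10^-27 kg × 4.24 × 10^6 m/s) / (3.34 × 10^-27 kg × 1.79 × 10^6 m/s)
         = 4.71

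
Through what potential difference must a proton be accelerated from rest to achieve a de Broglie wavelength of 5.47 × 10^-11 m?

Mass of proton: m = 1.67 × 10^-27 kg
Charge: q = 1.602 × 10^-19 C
2.74 × 10^-1 V

From λ = h/√(2mqV), we solve for V:

λ² = h²/(2mqV)
V = h²/(2mqλ²)
V = (6.626 × 10^-34 J·s)² / (2 × 1.67 × 10^-27 kg × 1.602 × 10^-19 C × (5.47 × 10^-11 m)²)
V = 2.74 × 10^-1 V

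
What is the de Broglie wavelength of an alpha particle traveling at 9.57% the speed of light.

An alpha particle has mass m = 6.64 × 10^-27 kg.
3.48 × 10^-15 m

Using the de Broglie relation λ = h/(mv):

v = 9.57% × c = 2.869 × 10^7 m/s

λ = h/(mv)
λ = (6.626 × 10^-34 J·s) / (6.64 × 10^-27 kg × 2.869 × 10^7 m/s)
λ = 3.48 × 10^-15 m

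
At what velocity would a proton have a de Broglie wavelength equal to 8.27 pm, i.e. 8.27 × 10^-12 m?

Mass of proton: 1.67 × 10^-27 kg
4.80 × 10^4 m/s

From λ = h/(mv), solve for v:

v = h/(mλ)
v = (6.626 × 10^-34 J·s) / (1.67 × 10^-27 kg × 8.27 × 10^-12 m)
v = 4.80 × 10^4 m/s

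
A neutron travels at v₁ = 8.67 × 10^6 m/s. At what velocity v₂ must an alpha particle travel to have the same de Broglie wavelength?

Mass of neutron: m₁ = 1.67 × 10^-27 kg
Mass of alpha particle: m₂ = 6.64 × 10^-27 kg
v₂ = 2.18 × 10^6 m/s

For equal de Broglie wavelengths: λ₁ = λ₂

h/(m₁v₁) = h/(m₂v₂)
m₁v₁ = m₂v₂
v₂ = v₁ · (m₁/m₂)

v₂ = 8.67 × 10^6 m/s × (1.67 × 10^-27 kg / 6.64 × 10^-27 kg)
v₂ = 2.18 × 10^6 m/s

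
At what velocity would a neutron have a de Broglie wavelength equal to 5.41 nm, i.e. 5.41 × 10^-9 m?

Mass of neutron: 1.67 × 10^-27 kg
7.33 × 10^1 m/s

From λ = h/(mv), solve for v:

v = h/(mλ)
v = (6.626 × 10^-34 J·s) / (1.67 × 10^-27 kg × 5.41 × 10^-9 m)
v = 7.33 × 10^1 m/s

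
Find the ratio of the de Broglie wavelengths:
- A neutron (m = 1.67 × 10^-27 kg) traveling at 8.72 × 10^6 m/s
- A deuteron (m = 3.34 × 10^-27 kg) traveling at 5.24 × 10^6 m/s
λ₁/λ₂ = 1.20

Using λ = h/(mv):

λ₁ = h/(m₁v₁) = 4.55 × 10^-14 m
λ₂ = h/(m₂v₂) = 3.79 × 10^-14 m

Ratio λ₁/λ₂ = (m₂v₂)/(m₁v₁)
         = (3.34 × 10^-27 kg × 5.24 × 10^6 m/s) / (1.67 × 10^-27 kg × 8.72 × 10^6 m/s)
         = 1.20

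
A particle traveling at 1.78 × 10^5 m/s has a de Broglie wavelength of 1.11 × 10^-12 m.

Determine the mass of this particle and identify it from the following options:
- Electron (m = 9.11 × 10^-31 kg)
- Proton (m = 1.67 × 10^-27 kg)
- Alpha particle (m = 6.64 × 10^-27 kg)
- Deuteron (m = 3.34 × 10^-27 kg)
The particle is a deuteron.

From λ = h/(mv), solve for mass:

m = h/(λv)
m = (6.626 × 10^-34 J·s) / (1.11 × 10^-12 m × 1.78 × 10^5 m/s)
m = 3.35 × 10^-27 kg

Comparing with the listed masses, this is closest to a deuteron.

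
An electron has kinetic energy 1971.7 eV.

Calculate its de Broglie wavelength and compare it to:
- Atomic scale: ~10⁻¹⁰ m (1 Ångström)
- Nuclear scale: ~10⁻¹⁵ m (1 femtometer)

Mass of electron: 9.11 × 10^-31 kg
λ = 2.76 × 10^-11 m, which is between nuclear and atomic scales.

Using λ = h/√(2mKE):

KE = 1971.7 eV = 3.159 × 10^-16 J

λ = h/√(2mKE)
λ = (6.626 × 10^-34 J·s) / √(2 × 9.11 × 10^-31 kg × 3.159 × 10^-16 J)
λ = 2.76 × 10^-11 m

Comparison:
- Atomic scale (10⁻¹⁰ m): λ is 0.28× this size
- Nuclear scale (10⁻¹⁵ m): λ is 2.8e+04× this size

The wavelength is between nuclear and atomic scales.

This wavelength is appropriate for probing atomic structure but too large for nuclear physics experiments.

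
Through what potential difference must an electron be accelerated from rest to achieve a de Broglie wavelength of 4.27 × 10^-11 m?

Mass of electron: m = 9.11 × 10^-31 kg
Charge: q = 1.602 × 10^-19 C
825 V

From λ = h/√(2mqV), we solve for V:

λ² = h²/(2mqV)
V = h²/(2mqλ²)
V = (6.626 × 10^-34 J·s)² / (2 × 9.11 × 10^-31 kg × 1.602 × 10^-19 C × (4.27 × 10^-11 m)²)
V = 825 V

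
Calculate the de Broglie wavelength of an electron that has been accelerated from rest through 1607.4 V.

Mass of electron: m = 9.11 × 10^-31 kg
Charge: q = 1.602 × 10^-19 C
3.06 × 10^-11 m

When a particle is accelerated through voltage V, it gains kinetic energy KE = qV.

The de Broglie wavelength is then λ = h/√(2mqV):

λ = h/√(2mqV)
λ = (6.626 × 10^-34 J·s) / √(2 × 9.11 × 10^-31 kg × 1.602 × 10^-19 C × 1607.4 V)
λ = 3.06 × 10^-11 m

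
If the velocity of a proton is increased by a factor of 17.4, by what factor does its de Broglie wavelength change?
The wavelength decreases by a factor of 17.4.

From λ = h/(mv), the wavelength is inversely proportional to velocity:

λ ∝ 1/v

If v → 17.4v, then λ → λ/17.4

When velocity is increased by a factor of 17.4, the wavelength decreases by a factor of 17.4.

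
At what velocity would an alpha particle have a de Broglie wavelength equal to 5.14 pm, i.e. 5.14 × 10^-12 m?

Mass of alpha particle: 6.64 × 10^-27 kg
1.94 × 10^4 m/s

From λ = h/(mv), solve for v:

v = h/(mλ)
v = (6.626 × 10^-34 J·s) / (6.64 × 10^-27 kg × 5.14 × 10^-12 m)
v = 1.94 × 10^4 m/s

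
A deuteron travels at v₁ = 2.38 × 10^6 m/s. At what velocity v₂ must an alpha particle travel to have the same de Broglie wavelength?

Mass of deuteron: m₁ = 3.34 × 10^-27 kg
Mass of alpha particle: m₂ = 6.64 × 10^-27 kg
v₂ = 1.20 × 10^6 m/s

For equal de Broglie wavelengths: λ₁ = λ₂

h/(m₁v₁) = h/(m₂v₂)
m₁v₁ = m₂v₂
v₂ = v₁ · (m₁/m₂)

v₂ = 2.38 × 10^6 m/s × (3.34 × 10^-27 kg / 6.64 × 10^-27 kg)
v₂ = 1.20 × 10^6 m/s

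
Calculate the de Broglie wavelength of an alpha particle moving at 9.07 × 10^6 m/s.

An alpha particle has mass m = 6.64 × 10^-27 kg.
1.10 × 10^-14 m

Using the de Broglie relation λ = h/(mv):

λ = h/(mv)
λ = (6.626 × 10^-34 J·s) / (6.64 × 10^-27 kg × 9.07 × 10^6 m/s)
λ = 1.10 × 10^-14 m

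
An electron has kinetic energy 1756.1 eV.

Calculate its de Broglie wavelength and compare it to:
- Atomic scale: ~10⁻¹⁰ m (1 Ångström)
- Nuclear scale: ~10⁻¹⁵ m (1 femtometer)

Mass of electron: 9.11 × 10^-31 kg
λ = 2.93 × 10^-11 m, which is between nuclear and atomic scales.

Using λ = h/√(2mKE):

KE = 1756.1 eV = 2.814 × 10^-16 J

λ = h/√(2mKE)
λ = (6.626 × 10^-34 J·s) / √(2 × 9.11 × 10^-31 kg × 2.814 × 10^-16 J)
λ = 2.93 × 10^-11 m

Comparison:
- Atomic scale (10⁻¹⁰ m): λ is 0.29× this size
- Nuclear scale (10⁻¹⁵ m): λ is 2.9e+04× this size

The wavelength is between nuclear and atomic scales.

This wavelength is appropriate for probing atomic structure but too large for nuclear physics experiments.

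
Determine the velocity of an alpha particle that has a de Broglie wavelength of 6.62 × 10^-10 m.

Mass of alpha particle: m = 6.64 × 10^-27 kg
1.51 × 10^2 m/s

From the de Broglie relation λ = h/(mv), we solve for v:

v = h/(mλ)
v = (6.626 × 10^-34 J·s) / (6.64 × 10^-27 kg × 6.62 × 10^-10 m)
v = 1.51 × 10^2 m/s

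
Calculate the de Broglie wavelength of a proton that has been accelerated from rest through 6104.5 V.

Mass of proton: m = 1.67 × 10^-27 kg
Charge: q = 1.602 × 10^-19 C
3.67 × 10^-13 m

When a particle is accelerated through voltage V, it gains kinetic energy KE = qV.

The de Broglie wavelength is then λ = h/√(2mqV):

λ = h/√(2mqV)
λ = (6.626 × 10^-34 J·s) / √(2 × 1.67 × 10^-27 kg × 1.602 × 10^-19 C × 6104.5 V)
λ = 3.67 × 10^-13 m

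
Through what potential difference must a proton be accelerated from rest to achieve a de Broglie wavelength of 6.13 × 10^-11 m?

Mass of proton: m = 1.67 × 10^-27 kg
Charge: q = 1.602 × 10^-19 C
2.18 × 10^-1 V

From λ = h/√(2mqV), we solve for V:

λ² = h²/(2mqV)
V = h²/(2mqλ²)
V = (6.626 × 10^-34 J·s)² / (2 × 1.67 × 10^-27 kg × 1.602 × 10^-19 C × (6.13 × 10^-11 m)²)
V = 2.18 × 10^-1 V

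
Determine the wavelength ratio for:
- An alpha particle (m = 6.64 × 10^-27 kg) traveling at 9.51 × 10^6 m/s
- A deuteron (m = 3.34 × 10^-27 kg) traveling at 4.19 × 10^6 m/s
λ₁/λ₂ = 0.222

Using λ = h/(mv):

λ₁ = h/(m₁v₁) = 1.05 × 10^-14 m
λ₂ = h/(m₂v₂) = 4.73 × 10^-14 m

Ratio λ₁/λ₂ = (m₂v₂)/(m₁v₁)
         = (3.34 × 10^-27 kg × 4.19 × 10^6 m/s) / (6.64 × 10^-27 kg × 9.51 × 10^6 m/s)
         = 0.222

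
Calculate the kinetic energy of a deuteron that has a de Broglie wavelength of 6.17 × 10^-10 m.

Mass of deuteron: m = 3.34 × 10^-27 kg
1.73 × 10^-22 J (or 1.08 × 10^-3 eV)

From λ = h/√(2mKE), we solve for KE:

λ² = h²/(2mKE)
KE = h²/(2mλ²)
KE = (6.626 × 10^-34 J·s)² / (2 × 3.34 × 10^-27 kg × (6.17 × 10^-10 m)²)
KE = 1.73 × 10^-22 J
KE = 1.08 × 10^-3 eV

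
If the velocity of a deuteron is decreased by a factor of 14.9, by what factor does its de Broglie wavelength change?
The wavelength increases by a factor of 14.9.

From λ = h/(mv), the wavelength is inversely proportional to velocity:

λ ∝ 1/v

If v → v/14.9, then λ → 14.9λ

When velocity is decreased by a factor of 14.9, the wavelength increases by a factor of 14.9.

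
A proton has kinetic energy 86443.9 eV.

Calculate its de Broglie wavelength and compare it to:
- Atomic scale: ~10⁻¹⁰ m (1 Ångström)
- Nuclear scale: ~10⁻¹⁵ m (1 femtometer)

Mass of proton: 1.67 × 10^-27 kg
λ = 9.74 × 10^-14 m, which is between nuclear and atomic scales.

Using λ = h/√(2mKE):

KE = 86443.9 eV = 1.385 × 10^-14 J

λ = h/√(2mKE)
λ = (6.626 × 10^-34 J·s) / √(2 × 1.67 × 10^-27 kg × 1.385 × 10^-14 J)
λ = 9.74 × 10^-14 m

Comparison:
- Atomic scale (10⁻¹⁰ m): λ is 0.00097× this size
- Nuclear scale (10⁻¹⁵ m): λ is 97× this size

The wavelength is between nuclear and atomic scales.

This wavelength is appropriate for probing atomic structure but too large for nuclear physics experiments.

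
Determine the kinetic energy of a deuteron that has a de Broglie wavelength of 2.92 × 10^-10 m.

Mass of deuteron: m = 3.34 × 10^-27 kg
7.71 × 10^-22 J (or 4.81 × 10^-3 eV)

From λ = h/√(2mKE), we solve for KE:

λ² = h²/(2mKE)
KE = h²/(2mλ²)
KE = (6.626 × 10^-34 J·s)² / (2 × 3.34 × 10^-27 kg × (2.92 × 10^-10 m)²)
KE = 7.71 × 10^-22 J
KE = 4.81 × 10^-3 eV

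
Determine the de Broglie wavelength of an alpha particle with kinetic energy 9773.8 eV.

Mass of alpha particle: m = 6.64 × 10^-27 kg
1.45 × 10^-13 m

Using λ = h/√(2mKE):

First convert KE to Joules: KE = 9773.8 eV = 1.566 × 10^-15 J

λ = h/√(2mKE)
λ = (6.626 × 10^-34 J·s) / √(2 × 6.64 × 10^-27 kg × 1.566 × 10^-15 J)
λ = 1.45 × 10^-13 m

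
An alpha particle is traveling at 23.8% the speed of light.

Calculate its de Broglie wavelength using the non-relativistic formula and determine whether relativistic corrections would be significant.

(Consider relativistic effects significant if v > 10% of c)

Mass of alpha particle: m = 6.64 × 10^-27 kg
Yes, relativistic corrections are needed.

Using the non-relativistic de Broglie formula λ = h/(mv):

v = 23.8% × c = 7.135 × 10^7 m/s

λ = h/(mv)
λ = (6.626 × 10^-34 J·s) / (6.64 × 10^-27 kg × 7.135 × 10^7 m/s)
λ = 1.40 × 10^-15 m

Since v = 23.8% of c > 10% of c, relativistic corrections ARE significant and the actual wavelength would differ from this non-relativistic estimate.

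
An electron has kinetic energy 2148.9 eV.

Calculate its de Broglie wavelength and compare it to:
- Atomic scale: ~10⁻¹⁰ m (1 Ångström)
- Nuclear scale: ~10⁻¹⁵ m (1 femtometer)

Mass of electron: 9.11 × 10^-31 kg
λ = 2.65 × 10^-11 m, which is between nuclear and atomic scales.

Using λ = h/√(2mKE):

KE = 2148.9 eV = 3.443 × 10^-16 J

λ = h/√(2mKE)
λ = (6.626 × 10^-34 J·s) / √(2 × 9.11 × 10^-31 kg × 3.443 × 10^-16 J)
λ = 2.65 × 10^-11 m

Comparison:
- Atomic scale (10⁻¹⁰ m): λ is 0.26× this size
- Nuclear scale (10⁻¹⁵ m): λ is 2.6e+04× this size

The wavelength is between nuclear and atomic scales.

This wavelength is appropriate for probing atomic structure but too large for nuclear physics experiments.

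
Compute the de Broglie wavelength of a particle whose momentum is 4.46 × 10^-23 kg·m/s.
1.49 × 10^-11 m

Using the de Broglie relation λ = h/p:

λ = h/p
λ = (6.626 × 10^-34 J·s) / (4.46 × 10^-23 kg·m/s)
λ = 1.49 × 10^-11 m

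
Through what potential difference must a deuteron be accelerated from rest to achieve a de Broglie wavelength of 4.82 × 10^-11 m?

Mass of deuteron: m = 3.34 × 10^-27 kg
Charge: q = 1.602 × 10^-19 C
1.77 × 10^-1 V

From λ = h/√(2mqV), we solve for V:

λ² = h²/(2mqV)
V = h²/(2mqλ²)
V = (6.626 × 10^-34 J·s)² / (2 × 3.34 × 10^-27 kg × 1.602 × 10^-19 C × (4.82 × 10^-11 m)²)
V = 1.77 × 10^-1 V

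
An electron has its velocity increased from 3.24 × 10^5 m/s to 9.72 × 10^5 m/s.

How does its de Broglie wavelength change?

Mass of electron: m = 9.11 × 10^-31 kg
The wavelength decreases by a factor of 3.

Using λ = h/(mv):

Initial wavelength: λ₁ = h/(mv₁) = 2.24 × 10^-9 m
Final wavelength: λ₂ = h/(mv₂) = 7.48 × 10^-10 m

Since λ ∝ 1/v, when velocity increases by a factor of 3, the wavelength decreases by a factor of 3.

λ₂/λ₁ = v₁/v₂ = 1/3

The wavelength decreases by a factor of 3.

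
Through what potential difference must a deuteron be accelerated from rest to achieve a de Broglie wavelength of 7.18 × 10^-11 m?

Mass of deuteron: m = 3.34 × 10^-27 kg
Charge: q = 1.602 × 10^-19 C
7.96 × 10^-2 V

From λ = h/√(2mqV), we solve for V:

λ² = h²/(2mqV)
V = h²/(2mqλ²)
V = (6.626 × 10^-34 J·s)² / (2 × 3.34 × 10^-27 kg × 1.602 × 10^-19 C × (7.18 × 10^-11 m)²)
V = 7.96 × 10^-2 V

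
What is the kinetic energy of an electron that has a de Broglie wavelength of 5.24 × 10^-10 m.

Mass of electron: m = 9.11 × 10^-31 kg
8.78 × 10^-19 J (or 5.48 eV)

From λ = h/√(2mKE), we solve for KE:

λ² = h²/(2mKE)
KE = h²/(2mλ²)
KE = (6.626 × 10^-34 J·s)² / (2 × 9.11 × 10^-31 kg × (5.24 × 10^-10 m)²)
KE = 8.78 × 10^-19 J
KE = 5.48 eV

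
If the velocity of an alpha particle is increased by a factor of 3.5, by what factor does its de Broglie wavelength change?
The wavelength decreases by a factor of 3.5.

From λ = h/(mv), the wavelength is inversely proportional to velocity:

λ ∝ 1/v

If v → 3.5v, then λ → λ/3.5

When velocity is increased by a factor of 3.5, the wavelength decreases by a factor of 3.5.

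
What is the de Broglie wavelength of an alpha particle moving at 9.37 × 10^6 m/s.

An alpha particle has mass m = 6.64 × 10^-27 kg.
1.06 × 10^-14 m

Using the de Broglie relation λ = h/(mv):

λ = h/(mv)
λ = (6.626 × 10^-34 J·s) / (6.64 × 10^-27 kg × 9.37 × 10^6 m/s)
λ = 1.06 × 10^-14 m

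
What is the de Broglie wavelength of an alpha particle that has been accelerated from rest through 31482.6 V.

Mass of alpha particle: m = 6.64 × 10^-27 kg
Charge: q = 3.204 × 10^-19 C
5.72 × 10^-14 m

When a particle is accelerated through voltage V, it gains kinetic energy KE = qV.

The de Broglie wavelength is then λ = h/√(2mqV):

λ = h/√(2mqV)
λ = (6.626 × 10^-34 J·s) / √(2 × 6.64 × 10^-27 kg × 3.204 × 10^-19 C × 31482.6 V)
λ = 5.72 × 10^-14 m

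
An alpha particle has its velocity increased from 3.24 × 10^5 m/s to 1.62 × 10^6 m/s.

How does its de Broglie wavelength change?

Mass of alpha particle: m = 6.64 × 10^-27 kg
The wavelength decreases by a factor of 5.

Using λ = h/(mv):

Initial wavelength: λ₁ = h/(mv₁) = 3.08 × 10^-13 m
Final wavelength: λ₂ = h/(mv₂) = 6.16 × 10^-14 m

Since λ ∝ 1/v, when velocity increases by a factor of 5, the wavelength decreases by a factor of 5.

λ₂/λ₁ = v₁/v₂ = 1/5

The wavelength decreases by a factor of 5.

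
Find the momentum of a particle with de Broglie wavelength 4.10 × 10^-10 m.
1.62 × 10^-24 kg·m/s

From the de Broglie relation λ = h/p, we solve for p:

p = h/λ
p = (6.626 × 10^-34 J·s) / (4.10 × 10^-10 m)
p = 1.62 × 10^-24 kg·m/s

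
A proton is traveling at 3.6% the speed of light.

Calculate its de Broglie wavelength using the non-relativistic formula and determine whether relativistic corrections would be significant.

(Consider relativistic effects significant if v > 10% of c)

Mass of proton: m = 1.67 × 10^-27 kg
No, relativistic corrections are not needed.

Using the non-relativistic de Broglie formula λ = h/(mv):

v = 3.6% × c = 1.079 × 10^7 m/s

λ = h/(mv)
λ = (6.626 × 10^-34 J·s) / (1.67 × 10^-27 kg × 1.079 × 10^7 m/s)
λ = 3.68 × 10^-14 m

Since v = 3.6% of c < 10% of c, relativistic corrections are NOT significant and this non-relativistic result is a good approximation.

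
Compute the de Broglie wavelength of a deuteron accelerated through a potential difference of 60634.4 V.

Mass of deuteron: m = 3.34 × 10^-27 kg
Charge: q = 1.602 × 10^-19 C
8.23 × 10^-14 m

When a particle is accelerated through voltage V, it gains kinetic energy KE = qV.

The de Broglie wavelength is then λ = h/√(2mqV):

λ = h/√(2mqV)
λ = (6.626 × 10^-34 J·s) / √(2 × 3.34 × 10^-27 kg × 1.602 × 10^-19 C × 60634.4 V)
λ = 8.23 × 10^-14 m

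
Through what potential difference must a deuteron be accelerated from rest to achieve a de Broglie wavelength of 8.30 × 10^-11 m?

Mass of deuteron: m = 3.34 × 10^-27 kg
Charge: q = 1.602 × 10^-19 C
5.96 × 10^-2 V

From λ = h/√(2mqV), we solve for V:

λ² = h²/(2mqV)
V = h²/(2mqλ²)
V = (6.626 × 10^-34 J·s)² / (2 × 3.34 × 10^-27 kg × 1.602 × 10^-19 C × (8.30 × 10^-11 m)²)
V = 5.96 × 10^-2 V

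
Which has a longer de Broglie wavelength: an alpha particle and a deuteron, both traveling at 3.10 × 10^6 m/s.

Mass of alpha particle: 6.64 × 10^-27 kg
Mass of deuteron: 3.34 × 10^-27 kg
The deuteron has the longer wavelength.

Using λ = h/(mv), since both particles have the same velocity, the wavelength depends only on mass.

For alpha particle: λ₁ = h/(m₁v) = 3.22 × 10^-14 m
For deuteron: λ₂ = h/(m₂v) = 6.40 × 10^-14 m

Since λ ∝ 1/m at constant velocity, the lighter particle has the longer wavelength.

The deuteron has the longer de Broglie wavelength.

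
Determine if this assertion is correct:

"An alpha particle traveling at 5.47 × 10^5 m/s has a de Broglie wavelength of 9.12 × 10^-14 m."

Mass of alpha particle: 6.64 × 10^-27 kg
False

The claim is incorrect.

Using λ = h/(mv):
λ = (6.626 × 10^-34 J·s) / (6.64 × 10^-27 kg × 5.47 × 10^5 m/s)
λ = 1.82 × 10^-13 m

The actual wavelength differs from the claimed 9.12 × 10^-14 m.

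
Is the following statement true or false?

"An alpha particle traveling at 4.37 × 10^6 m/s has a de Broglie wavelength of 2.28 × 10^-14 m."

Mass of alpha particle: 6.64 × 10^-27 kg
True

The claim is correct.

Using λ = h/(mv):
λ = (6.626 × 10^-34 J·s) / (6.64 × 10^-27 kg × 4.37 × 10^6 m/s)
λ = 2.28 × 10^-14 m

This matches the claimed value.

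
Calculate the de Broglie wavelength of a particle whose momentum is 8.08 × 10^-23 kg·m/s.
8.20 × 10^-12 m

Using the de Broglie relation λ = h/p:

λ = h/p
λ = (6.626 × 10^-34 J·s) / (8.08 × 10^-23 kg·m/s)
λ = 8.20 × 10^-12 m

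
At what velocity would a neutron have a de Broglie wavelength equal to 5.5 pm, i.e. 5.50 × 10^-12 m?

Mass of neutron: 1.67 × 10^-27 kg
7.21 × 10^4 m/s

From λ = h/(mv), solve for v:

v = h/(mλ)
v = (6.626 × 10^-34 J·s) / (1.67 × 10^-27 kg × 5.50 × 10^-12 m)
v = 7.21 × 10^4 m/s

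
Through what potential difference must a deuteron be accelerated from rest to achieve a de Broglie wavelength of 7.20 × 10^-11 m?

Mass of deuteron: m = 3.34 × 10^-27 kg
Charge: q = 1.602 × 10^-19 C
7.91 × 10^-2 V

From λ = h/√(2mqV), we solve for V:

λ² = h²/(2mqV)
V = h²/(2mqλ²)
V = (6.626 × 10^-34 J·s)² / (2 × 3.34 × 10^-27 kg × 1.602 × 10^-19 C × (7.20 × 10^-11 m)²)
V = 7.91 × 10^-2 V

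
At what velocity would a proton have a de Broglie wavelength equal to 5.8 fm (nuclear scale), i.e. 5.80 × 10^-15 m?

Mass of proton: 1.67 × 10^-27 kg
6.84 × 10^7 m/s

From λ = h/(mv), solve for v:

v = h/(mλ)
v = (6.626 × 10^-34 J·s) / (1.67 × 10^-27 kg × 5.80 × 10^-15 m)
v = 6.84 × 10^7 m/s

Note: This velocity is 22.8% of the speed of light, so relativistic corrections would be needed for a more accurate calculation.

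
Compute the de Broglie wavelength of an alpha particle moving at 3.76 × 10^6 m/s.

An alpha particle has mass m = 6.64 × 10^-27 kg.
2.65 × 10^-14 m

Using the de Broglie relation λ = h/(mv):

λ = h/(mv)
λ = (6.626 × 10^-34 J·s) / (6.64 × 10^-27 kg × 3.76 × 10^6 m/s)
λ = 2.65 × 10^-14 m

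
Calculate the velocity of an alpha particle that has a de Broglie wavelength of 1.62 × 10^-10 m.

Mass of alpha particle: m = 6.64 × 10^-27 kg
6.16 × 10^2 m/s

From the de Broglie relation λ = h/(mv), we solve for v:

v = h/(mλ)
v = (6.626 × 10^-34 J·s) / (6.64 × 10^-27 kg × 1.62 × 10^-10 m)
v = 6.16 × 10^2 m/s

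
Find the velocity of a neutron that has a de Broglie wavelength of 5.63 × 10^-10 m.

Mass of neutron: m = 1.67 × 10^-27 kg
7.05 × 10^2 m/s

From the de Broglie relation λ = h/(mv), we solve for v:

v = h/(mλ)
v = (6.626 × 10^-34 J·s) / (1.67 × 10^-27 kg × 5.63 × 10^-10 m)
v = 7.05 × 10^2 m/s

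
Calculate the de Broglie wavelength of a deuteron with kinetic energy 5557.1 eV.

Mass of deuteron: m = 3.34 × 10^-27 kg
2.72 × 10^-13 m

Using λ = h/√(2mKE):

First convert KE to Joules: KE = 5557.1 eV = 8.903 × 10^-16 J

λ = h/√(2mKE)
λ = (6.626 × 10^-34 J·s) / √(2 × 3.34 × 10^-27 kg × 8.903 × 10^-16 J)
λ = 2.72 × 10^-13 m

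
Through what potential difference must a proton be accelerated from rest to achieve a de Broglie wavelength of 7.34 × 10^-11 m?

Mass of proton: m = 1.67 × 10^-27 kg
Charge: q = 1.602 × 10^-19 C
1.52 × 10^-1 V

From λ = h/√(2mqV), we solve for V:

λ² = h²/(2mqV)
V = h²/(2mqλ²)
V = (6.626 × 10^-34 J·s)² / (2 × 1.67 × 10^-27 kg × 1.602 × 10^-19 C × (7.34 × 10^-11 m)²)
V = 1.52 × 10^-1 V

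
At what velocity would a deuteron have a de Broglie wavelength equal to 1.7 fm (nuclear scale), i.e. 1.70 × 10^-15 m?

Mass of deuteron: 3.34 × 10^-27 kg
1.17 × 10^8 m/s

From λ = h/(mv), solve for v:

v = h/(mλ)
v = (6.626 × 10^-34 J·s) / (3.34 × 10^-27 kg × 1.70 × 10^-15 m)
v = 1.17 × 10^8 m/s

Note: This velocity is 38.9% of the speed of light, so relativistic corrections would be needed for a more accurate calculation.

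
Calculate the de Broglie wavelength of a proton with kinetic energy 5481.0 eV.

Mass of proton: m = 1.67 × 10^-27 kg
3.87 × 10^-13 m

Using λ = h/√(2mKE):

First convert KE to Joules: KE = 5481.0 eV = 8.782 × 10^-16 J

λ = h/√(2mKE)
λ = (6.626 × 10^-34 J·s) / √(2 × 1.67 × 10^-27 kg × 8.782 × 10^-16 J)
λ = 3.87 × 10^-13 m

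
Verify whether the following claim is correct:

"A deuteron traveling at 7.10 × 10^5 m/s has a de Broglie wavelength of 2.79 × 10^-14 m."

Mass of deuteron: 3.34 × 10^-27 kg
False

The claim is incorrect.

Using λ = h/(mv):
λ = (6.626 × 10^-34 J·s) / (3.34 × 10^-27 kg × 7.10 × 10^5 m/s)
λ = 2.79 × 10^-13 m

The actual wavelength differs from the claimed 2.79 × 10^-14 m.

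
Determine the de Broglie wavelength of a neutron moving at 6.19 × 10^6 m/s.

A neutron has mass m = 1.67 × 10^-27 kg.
6.41 × 10^-14 m

Using the de Broglie relation λ = h/(mv):

λ = h/(mv)
λ = (6.626 × 10^-34 J·s) / (1.67 × 10^-27 kg × 6.19 × 10^6 m/s)
λ = 6.41 × 10^-14 m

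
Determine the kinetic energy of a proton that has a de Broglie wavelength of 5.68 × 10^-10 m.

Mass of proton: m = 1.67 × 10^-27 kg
4.07 × 10^-22 J (or 2.54 × 10^-3 eV)

From λ = h/√(2mKE), we solve for KE:

λ² = h²/(2mKE)
KE = h²/(2mλ²)
KE = (6.626 × 10^-34 J·s)² / (2 × 1.67 × 10^-27 kg × (5.68 × 10^-10 m)²)
KE = 4.07 × 10^-22 J
KE = 2.54 × 10^-3 eV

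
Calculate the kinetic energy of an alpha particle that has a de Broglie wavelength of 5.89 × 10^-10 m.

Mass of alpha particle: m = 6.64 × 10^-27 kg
9.53 × 10^-23 J (or 5.95 × 10^-4 eV)

From λ = h/√(2mKE), we solve for KE:

λ² = h²/(2mKE)
KE = h²/(2mλ²)
KE = (6.626 × 10^-34 J·s)² / (2 × 6.64 × 10^-27 kg × (5.89 × 10^-10 m)²)
KE = 9.53 × 10^-23 J
KE = 5.95 × 10^-4 eV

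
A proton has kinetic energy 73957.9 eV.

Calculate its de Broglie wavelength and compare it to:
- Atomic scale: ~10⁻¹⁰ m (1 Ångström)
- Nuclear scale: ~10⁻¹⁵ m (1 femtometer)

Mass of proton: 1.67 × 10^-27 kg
λ = 1.05 × 10^-13 m, which is between nuclear and atomic scales.

Using λ = h/√(2mKE):

KE = 73957.9 eV = 1.185 × 10^-14 J

λ = h/√(2mKE)
λ = (6.626 × 10^-34 J·s) / √(2 × 1.67 × 10^-27 kg × 1.185 × 10^-14 J)
λ = 1.05 × 10^-13 m

Comparison:
- Atomic scale (10⁻¹⁰ m): λ is 0.0011× this size
- Nuclear scale (10⁻¹⁵ m): λ is 1.1e+02× this size

The wavelength is between nuclear and atomic scales.

This wavelength is appropriate for probing atomic structure but too large for nuclear physics experiments.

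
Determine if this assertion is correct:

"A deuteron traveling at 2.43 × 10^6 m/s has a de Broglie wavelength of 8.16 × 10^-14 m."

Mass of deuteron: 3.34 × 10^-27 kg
True

The claim is correct.

Using λ = h/(mv):
λ = (6.626 × 10^-34 J·s) / (3.34 × 10^-27 kg × 2.43 × 10^6 m/s)
λ = 8.16 × 10^-14 m

This matches the claimed value.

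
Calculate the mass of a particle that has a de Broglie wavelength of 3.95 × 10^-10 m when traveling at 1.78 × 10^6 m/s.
9.42 × 10^-31 kg

From the de Broglie relation λ = h/(mv), we solve for m:

m = h/(λv)
m = (6.626 × 10^-34 J·s) / (3.95 × 10^-10 m × 1.78 × 10^6 m/s)
m = 9.42 × 10^-31 kg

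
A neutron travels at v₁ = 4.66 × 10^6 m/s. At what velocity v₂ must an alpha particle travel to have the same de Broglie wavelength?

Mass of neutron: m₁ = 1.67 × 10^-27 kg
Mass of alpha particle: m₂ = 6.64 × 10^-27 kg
v₂ = 1.17 × 10^6 m/s

For equal de Broglie wavelengths: λ₁ = λ₂

h/(m₁v₁) = h/(m₂v₂)
m₁v₁ = m₂v₂
v₂ = v₁ · (m₁/m₂)

v₂ = 4.66 × 10^6 m/s × (1.67 × 10^-27 kg / 6.64 × 10^-27 kg)
v₂ = 1.17 × 10^6 m/s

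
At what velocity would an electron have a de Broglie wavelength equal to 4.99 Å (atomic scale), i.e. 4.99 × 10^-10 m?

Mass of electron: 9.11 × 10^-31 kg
1.46 × 10^6 m/s

From λ = h/(mv), solve for v:

v = h/(mλ)
v = (6.626 × 10^-34 J·s) / (9.11 × 10^-31 kg × 4.99 × 10^-10 m)
v = 1.46 × 10^6 m/s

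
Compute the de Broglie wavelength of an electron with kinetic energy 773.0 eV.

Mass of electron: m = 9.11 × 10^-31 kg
4.41 × 10^-11 m

Using λ = h/√(2mKE):

First convert KE to Joules: KE = 773.0 eV = 1.238 × 10^-16 J

λ = h/√(2mKE)
λ = (6.626 × 10^-34 J·s) / √(2 × 9.11 × 10^-31 kg × 1.238 × 10^-16 J)
λ = 4.41 × 10^-11 m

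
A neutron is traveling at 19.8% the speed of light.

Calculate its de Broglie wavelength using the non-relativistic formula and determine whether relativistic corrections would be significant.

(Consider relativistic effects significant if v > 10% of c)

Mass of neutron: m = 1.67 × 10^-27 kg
Yes, relativistic corrections are needed.

Using the non-relativistic de Broglie formula λ = h/(mv):

v = 19.8% × c = 5.936 × 10^7 m/s

λ = h/(mv)
λ = (6.626 × 10^-34 J·s) / (1.67 × 10^-27 kg × 5.936 × 10^7 m/s)
λ = 6.68 × 10^-15 m

Since v = 19.8% of c > 10% of c, relativistic corrections ARE significant and the actual wavelength would differ from this non-relativistic estimate.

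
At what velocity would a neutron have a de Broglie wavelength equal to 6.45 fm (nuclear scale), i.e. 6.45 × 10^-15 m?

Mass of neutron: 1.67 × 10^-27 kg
6.15 × 10^7 m/s

From λ = h/(mv), solve for v:

v = h/(mλ)
v = (6.626 × 10^-34 J·s) / (1.67 × 10^-27 kg × 6.45 × 10^-15 m)
v = 6.15 × 10^7 m/s

Note: This velocity is 20.5% of the speed of light, so relativistic corrections would be needed for a more accurate calculation.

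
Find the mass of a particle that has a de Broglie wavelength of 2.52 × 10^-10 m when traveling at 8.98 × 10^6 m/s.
2.93 × 10^-31 kg

From the de Broglie relation λ = h/(mv), we solve for m:

m = h/(λv)
m = (6.626 × 10^-34 J·s) / (2.52 × 10^-10 m × 8.98 × 10^6 m/s)
m = 2.93 × 10^-31 kg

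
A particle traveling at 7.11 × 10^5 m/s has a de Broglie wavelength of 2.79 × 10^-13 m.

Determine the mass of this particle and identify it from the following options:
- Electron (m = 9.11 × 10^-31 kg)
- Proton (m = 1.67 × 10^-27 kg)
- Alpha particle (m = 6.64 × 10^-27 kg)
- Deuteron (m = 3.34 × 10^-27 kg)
The particle is a deuteron.

From λ = h/(mv), solve for mass:

m = h/(λv)
m = (6.626 × 10^-34 J·s) / (2.79 × 10^-13 m × 7.11 × 10^5 m/s)
m = 3.34 × 10^-27 kg

Comparing with the listed masses, this is closest to a deuteron.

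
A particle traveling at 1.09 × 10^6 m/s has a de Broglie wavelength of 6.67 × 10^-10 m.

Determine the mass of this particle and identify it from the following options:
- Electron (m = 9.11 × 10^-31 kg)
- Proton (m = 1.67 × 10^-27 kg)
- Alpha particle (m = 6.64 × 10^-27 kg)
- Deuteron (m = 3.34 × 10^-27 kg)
The particle is an electron.

From λ = h/(mv), solve for mass:

m = h/(λv)
m = (6.626 × 10^-34 J·s) / (6.67 × 10^-10 m × 1.09 × 10^6 m/s)
m = 9.11 × 10^-31 kg

Comparing with the listed masses, this is closest to an electron.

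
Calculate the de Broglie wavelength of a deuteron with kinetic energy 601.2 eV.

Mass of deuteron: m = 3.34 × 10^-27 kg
8.26 × 10^-13 m

Using λ = h/√(2mKE):

First convert KE to Joules: KE = 601.2 eV = 9.632 × 10^-17 J

λ = h/√(2mKE)
λ = (6.626 × 10^-34 J·s) / √(2 × 3.34 × 10^-27 kg × 9.632 × 10^-17 J)
λ = 8.26 × 10^-13 m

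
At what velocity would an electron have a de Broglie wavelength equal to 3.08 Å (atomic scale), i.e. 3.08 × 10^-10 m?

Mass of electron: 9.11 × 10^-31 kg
2.36 × 10^6 m/s

From λ = h/(mv), solve for v:

v = h/(mλ)
v = (6.626 × 10^-34 J·s) / (9.11 × 10^-31 kg × 3.08 × 10^-10 m)
v = 2.36 × 10^6 m/s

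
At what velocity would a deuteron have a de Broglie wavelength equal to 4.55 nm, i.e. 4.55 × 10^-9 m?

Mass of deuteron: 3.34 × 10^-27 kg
4.36 × 10^1 m/s

From λ = h/(mv), solve for v:

v = h/(mλ)
v = (6.626 × 10^-34 J·s) / (3.34 × 10^-27 kg × 4.55 × 10^-9 m)
v = 4.36 × 10^1 m/s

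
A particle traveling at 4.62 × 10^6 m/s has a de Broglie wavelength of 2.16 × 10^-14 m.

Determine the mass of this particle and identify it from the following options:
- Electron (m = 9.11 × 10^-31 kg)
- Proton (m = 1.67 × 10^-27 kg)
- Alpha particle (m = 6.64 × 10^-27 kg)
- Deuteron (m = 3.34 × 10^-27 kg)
The particle is an alpha particle.

From λ = h/(mv), solve for mass:

m = h/(λv)
m = (6.626 × 10^-34 J·s) / (2.16 × 10^-14 m × 4.62 × 10^6 m/s)
m = 6.64 × 10^-27 kg

Comparing with the listed masses, this is closest to an alpha particle.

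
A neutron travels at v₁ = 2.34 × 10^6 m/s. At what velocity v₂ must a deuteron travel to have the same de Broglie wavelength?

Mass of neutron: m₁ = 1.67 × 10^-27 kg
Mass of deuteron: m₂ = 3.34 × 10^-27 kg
v₂ = 1.17 × 10^6 m/s

For equal de Broglie wavelengths: λ₁ = λ₂

h/(m₁v₁) = h/(m₂v₂)
m₁v₁ = m₂v₂
v₂ = v₁ · (m₁/m₂)

v₂ = 2.34 × 10^6 m/s × (1.67 × 10^-27 kg / 3.34 × 10^-27 kg)
v₂ = 1.17 × 10^6 m/s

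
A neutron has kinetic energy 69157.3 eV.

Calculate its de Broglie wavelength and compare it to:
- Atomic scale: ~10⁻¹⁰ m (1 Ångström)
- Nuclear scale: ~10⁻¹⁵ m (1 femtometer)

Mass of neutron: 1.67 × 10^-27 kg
λ = 1.09 × 10^-13 m, which is between nuclear and atomic scales.

Using λ = h/√(2mKE):

KE = 69157.3 eV = 1.108 × 10^-14 J

λ = h/√(2mKE)
λ = (6.626 × 10^-34 J·s) / √(2 × 1.67 × 10^-27 kg × 1.108 × 10^-14 J)
λ = 1.09 × 10^-13 m

Comparison:
- Atomic scale (10⁻¹⁰ m): λ is 0.0011× this size
- Nuclear scale (10⁻¹⁵ m): λ is 1.1e+02× this size

The wavelength is between nuclear and atomic scales.

This wavelength is appropriate for probing atomic structure but too large for nuclear physics experiments.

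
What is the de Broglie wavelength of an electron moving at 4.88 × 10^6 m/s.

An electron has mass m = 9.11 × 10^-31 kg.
1.49 × 10^-10 m

Using the de Broglie relation λ = h/(mv):

λ = h/(mv)
λ = (6.626 × 10^-34 J·s) / (9.11 × 10^-31 kg × 4.88 × 10^6 m/s)
λ = 1.49 × 10^-10 m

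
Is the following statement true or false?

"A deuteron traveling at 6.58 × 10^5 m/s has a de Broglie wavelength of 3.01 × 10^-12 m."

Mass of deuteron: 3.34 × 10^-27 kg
False

The claim is incorrect.

Using λ = h/(mv):
λ = (6.626 × 10^-34 J·s) / (3.34 × 10^-27 kg × 6.58 × 10^5 m/s)
λ = 3.01 × 10^-13 m

The actual wavelength differs from the claimed 3.01 × 10^-12 m.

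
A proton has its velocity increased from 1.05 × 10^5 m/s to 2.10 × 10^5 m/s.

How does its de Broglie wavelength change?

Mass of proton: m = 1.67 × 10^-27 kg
The wavelength decreases by a factor of 2.

Using λ = h/(mv):

Initial wavelength: λ₁ = h/(mv₁) = 3.78 × 10^-12 m
Final wavelength: λ₂ = h/(mv₂) = 1.89 × 10^-12 m

Since λ ∝ 1/v, when velocity increases by a factor of 2, the wavelength decreases by a factor of 2.

λ₂/λ₁ = v₁/v₂ = 1/2

The wavelength decreases by a factor of 2.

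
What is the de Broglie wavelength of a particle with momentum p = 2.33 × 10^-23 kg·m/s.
2.84 × 10^-11 m

Using the de Broglie relation λ = h/p:

λ = h/p
λ = (6.626 × 10^-34 J·s) / (2.33 × 10^-23 kg·m/s)
λ = 2.84 × 10^-11 m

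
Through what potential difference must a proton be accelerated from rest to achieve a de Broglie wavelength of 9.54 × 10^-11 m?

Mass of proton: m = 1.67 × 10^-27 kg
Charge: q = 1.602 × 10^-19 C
9.02 × 10^-2 V

From λ = h/√(2mqV), we solve for V:

λ² = h²/(2mqV)
V = h²/(2mqλ²)
V = (6.626 × 10^-34 J·s)² / (2 × 1.67 × 10^-27 kg × 1.602 × 10^-19 C × (9.54 × 10^-11 m)²)
V = 9.02 × 10^-2 V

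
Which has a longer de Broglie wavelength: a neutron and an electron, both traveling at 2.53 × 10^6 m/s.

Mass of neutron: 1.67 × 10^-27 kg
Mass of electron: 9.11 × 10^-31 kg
The electron has the longer wavelength.

Using λ = h/(mv), since both particles have the same velocity, the wavelength depends only on mass.

For neutron: λ₁ = h/(m₁v) = 1.57 × 10^-13 m
For electron: λ₂ = h/(m₂v) = 2.87 × 10^-10 m

Since λ ∝ 1/m at constant velocity, the lighter particle has the longer wavelength.

The electron has the longer de Broglie wavelength.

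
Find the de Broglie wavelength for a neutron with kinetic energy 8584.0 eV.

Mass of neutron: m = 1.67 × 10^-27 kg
3.09 × 10^-13 m

Using λ = h/√(2mKE):

First convert KE to Joules: KE = 8584.0 eV = 1.375 × 10^-15 J

λ = h/√(2mKE)
λ = (6.626 × 10^-34 J·s) / √(2 × 1.67 × 10^-27 kg × 1.375 × 10^-15 J)
λ = 3.09 × 10^-13 m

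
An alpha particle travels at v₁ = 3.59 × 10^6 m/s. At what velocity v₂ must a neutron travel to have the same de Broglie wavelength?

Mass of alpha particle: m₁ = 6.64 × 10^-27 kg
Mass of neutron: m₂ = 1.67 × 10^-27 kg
v₂ = 1.43 × 10^7 m/s

For equal de Broglie wavelengths: λ₁ = λ₂

h/(m₁v₁) = h/(m₂v₂)
m₁v₁ = m₂v₂
v₂ = v₁ · (m₁/m₂)

v₂ = 3.59 × 10^6 m/s × (6.64 × 10^-27 kg / 1.67 × 10^-27 kg)
v₂ = 1.43 × 10^7 m/s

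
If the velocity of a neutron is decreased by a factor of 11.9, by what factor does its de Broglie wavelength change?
The wavelength increases by a factor of 11.9.

From λ = h/(mv), the wavelength is inversely proportional to velocity:

λ ∝ 1/v

If v → v/11.9, then λ → 11.9λ

When velocity is decreased by a factor of 11.9, the wavelength increases by a factor of 11.9.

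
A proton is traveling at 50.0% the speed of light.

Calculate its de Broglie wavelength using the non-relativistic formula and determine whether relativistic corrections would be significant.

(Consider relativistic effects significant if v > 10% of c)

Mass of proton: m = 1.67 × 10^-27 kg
Yes, relativistic corrections are needed.

Using the non-relativistic de Broglie formula λ = h/(mv):

v = 50.0% × c = 1.499 × 10^8 m/s

λ = h/(mv)
λ = (6.626 × 10^-34 J·s) / (1.67 × 10^-27 kg × 1.499 × 10^8 m/s)
λ = 2.65 × 10^-15 m

Since v = 50.0% of c > 10% of c, relativistic corrections ARE significant and the actual wavelength would differ from this non-relativistic estimate.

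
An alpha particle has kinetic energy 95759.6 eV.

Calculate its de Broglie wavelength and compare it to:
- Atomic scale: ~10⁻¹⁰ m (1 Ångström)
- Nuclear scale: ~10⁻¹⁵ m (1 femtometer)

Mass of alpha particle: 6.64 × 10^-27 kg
λ = 4.64 × 10^-14 m, which is between nuclear and atomic scales.

Using λ = h/√(2mKE):

KE = 95759.6 eV = 1.534 × 10^-14 J

λ = h/√(2mKE)
λ = (6.626 × 10^-34 J·s) / √(2 × 6.64 × 10^-27 kg × 1.534 × 10^-14 J)
λ = 4.64 × 10^-14 m

Comparison:
- Atomic scale (10⁻¹⁰ m): λ is 0.00046× this size
- Nuclear scale (10⁻¹⁵ m): λ is 46× this size

The wavelength is between nuclear and atomic scales.

This wavelength is appropriate for probing atomic structure but too large for nuclear physics experiments.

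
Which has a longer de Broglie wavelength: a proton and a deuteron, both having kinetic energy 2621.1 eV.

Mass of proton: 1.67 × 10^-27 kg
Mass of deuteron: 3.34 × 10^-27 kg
The proton has the longer wavelength.

Using λ = h/√(2mKE):

For proton: λ₁ = h/√(2m₁KE) = 5.59 × 10^-13 m
For deuteron: λ₂ = h/√(2m₂KE) = 3.96 × 10^-13 m

Since λ ∝ 1/√m at constant kinetic energy, the lighter particle has the longer wavelength.

The proton has the longer de Broglie wavelength.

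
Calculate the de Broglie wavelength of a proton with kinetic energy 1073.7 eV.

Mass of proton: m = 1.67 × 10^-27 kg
8.74 × 10^-13 m

Using λ = h/√(2mKE):

First convert KE to Joules: KE = 1073.7 eV = 1.720 × 10^-16 J

λ = h/√(2mKE)
λ = (6.626 × 10^-34 J·s) / √(2 × 1.67 × 10^-27 kg × 1.720 × 10^-16 J)
λ = 8.74 × 10^-13 m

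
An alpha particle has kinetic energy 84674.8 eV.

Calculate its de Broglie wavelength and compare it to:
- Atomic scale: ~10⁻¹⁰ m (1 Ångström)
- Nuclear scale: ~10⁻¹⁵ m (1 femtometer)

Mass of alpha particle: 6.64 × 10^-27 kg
λ = 4.94 × 10^-14 m, which is between nuclear and atomic scales.

Using λ = h/√(2mKE):

KE = 84674.8 eV = 1.357 × 10^-14 J

λ = h/√(2mKE)
λ = (6.626 × 10^-34 J·s) / √(2 × 6.64 × 10^-27 kg × 1.357 × 10^-14 J)
λ = 4.94 × 10^-14 m

Comparison:
- Atomic scale (10⁻¹⁰ m): λ is 0.00049× this size
- Nuclear scale (10⁻¹⁵ m): λ is 49× this size

The wavelength is between nuclear and atomic scales.

This wavelength is appropriate for probing atomic structure but too large for nuclear physics experiments.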